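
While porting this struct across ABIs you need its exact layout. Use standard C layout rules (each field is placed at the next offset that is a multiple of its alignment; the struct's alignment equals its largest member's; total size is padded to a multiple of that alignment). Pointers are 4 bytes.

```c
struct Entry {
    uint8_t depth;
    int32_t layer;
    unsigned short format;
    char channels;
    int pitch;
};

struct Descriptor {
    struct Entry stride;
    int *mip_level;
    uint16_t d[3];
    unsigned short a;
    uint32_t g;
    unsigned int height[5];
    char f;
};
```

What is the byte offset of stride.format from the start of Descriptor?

8

Entry: @0: depth [1B, align 1] → 1; +3 pad (align 4); @4: layer [4B, align 4] → 8; @8: format [2B, align 2] → 10; @10: channels [1B, align 1] → 11; +1 pad (align 4); @12: pitch [4B, align 4] → 16; size 16, align 4
@0: stride [16B, align 4] → 16
within Entry: format at 8
0 + 8 = 8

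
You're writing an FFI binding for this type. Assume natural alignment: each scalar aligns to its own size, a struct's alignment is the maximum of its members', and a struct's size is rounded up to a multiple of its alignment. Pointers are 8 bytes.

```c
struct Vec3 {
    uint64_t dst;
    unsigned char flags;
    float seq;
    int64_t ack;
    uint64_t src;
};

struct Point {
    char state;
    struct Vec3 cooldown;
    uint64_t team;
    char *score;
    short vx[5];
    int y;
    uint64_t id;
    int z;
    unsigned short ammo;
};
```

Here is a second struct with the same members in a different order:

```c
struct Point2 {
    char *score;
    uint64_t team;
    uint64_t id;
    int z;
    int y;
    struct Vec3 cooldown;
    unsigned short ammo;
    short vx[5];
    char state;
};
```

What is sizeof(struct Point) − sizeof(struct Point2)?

Vec3: 0..8  dst  (8B, 8-aligned); 8..9  flags  (1B, 1-aligned); 9..12  -- padding (3B); 12..16  seq  (4B, 4-aligned); 16..24  ack  (8B, 8-aligned); 24..32  src  (8B, 8-aligned); sizeof = 32, alignof = 8
0..1  state  (1B, 1-aligned)
1..8  -- padding (7B)
8..40  cooldown  (32B, 8-aligned)
40..48  team  (8B, 8-aligned)
48..56  score  (8B, 8-aligned)
56..66  vx  (10B, 2-aligned)
66..68  -- padding (2B)
68..72  y  (4B, 4-aligned)
72..80  id  (8B, 8-aligned)
80..84  z  (4B, 4-aligned)
84..86  ammo  (2B, 2-aligned)
86..88  -- tail padding (2B)
sizeof = 88, alignof = 8
— Point2 —
0..8  score  (8B, 8-aligned)
8..16  team  (8B, 8-aligned)
16..24  id  (8B, 8-aligned)
24..28  z  (4B, 4-aligned)
28..32  y  (4B, 4-aligned)
32..64  cooldown  (32B, 8-aligned)
64..66  ammo  (2B, 2-aligned)
66..76  vx  (10B, 2-aligned)
76..77  state  (1B, 1-aligned)
77..80  -- tail padding (3B)
sizeof = 80, alignof = 8
88 − 80 = 8

8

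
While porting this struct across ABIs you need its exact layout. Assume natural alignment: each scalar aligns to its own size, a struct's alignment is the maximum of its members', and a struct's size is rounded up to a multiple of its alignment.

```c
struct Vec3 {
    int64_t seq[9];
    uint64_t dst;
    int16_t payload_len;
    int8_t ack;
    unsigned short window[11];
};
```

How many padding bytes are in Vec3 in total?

7

@0: seq [72B, align 8] → 72
@72: dst [8B, align 8] → 80
@80: payload_len [2B, align 2] → 82
@82: ack [1B, align 1] → 83
+1 pad (align 2)
@84: window [22B, align 2] → 106
+6 tail pad (align 8)
size 112, align 8
data bytes 105, size 112 → padding 7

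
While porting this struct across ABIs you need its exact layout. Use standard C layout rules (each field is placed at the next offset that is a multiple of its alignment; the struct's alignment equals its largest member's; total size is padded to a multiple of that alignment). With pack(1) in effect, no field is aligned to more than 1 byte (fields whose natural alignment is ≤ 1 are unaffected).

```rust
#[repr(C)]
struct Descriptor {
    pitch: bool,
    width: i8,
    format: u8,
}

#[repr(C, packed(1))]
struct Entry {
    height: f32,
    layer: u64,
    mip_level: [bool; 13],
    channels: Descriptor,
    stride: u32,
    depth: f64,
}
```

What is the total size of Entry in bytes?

40 bytes

Descriptor: 0..1  pitch  (1B, 1-aligned); 1..2  width  (1B, 1-aligned); 2..3  format  (1B, 1-aligned); sizeof = 3, alignof = 1
0..4  height  (4B, 1-aligned)
4..12  layer  (8B, 1-aligned)
12..25  mip_level  (13B, 1-aligned)
25..28  channels  (3B, 1-aligned)
28..32  stride  (4B, 1-aligned)
32..40  depth  (8B, 1-aligned)
sizeof = 40, alignof = 1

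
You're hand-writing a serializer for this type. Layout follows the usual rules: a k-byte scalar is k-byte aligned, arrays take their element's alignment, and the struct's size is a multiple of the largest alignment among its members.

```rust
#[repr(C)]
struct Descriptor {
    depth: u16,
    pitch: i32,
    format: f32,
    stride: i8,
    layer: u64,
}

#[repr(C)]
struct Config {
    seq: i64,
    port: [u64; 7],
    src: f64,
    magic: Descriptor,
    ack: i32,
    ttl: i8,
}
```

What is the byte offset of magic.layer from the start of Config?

Descriptor: 0..2  depth  (2B, 2-aligned); 2..4  -- padding (2B); 4..8  pitch  (4B, 4-aligned); 8..12  format  (4B, 4-aligned); 12..13  stride  (1B, 1-aligned); 13..16  -- padding (3B); 16..24  layer  (8B, 8-aligned); sizeof = 24, alignof = 8
0..8  seq  (8B, 8-aligned)
8..64  port  (56B, 8-aligned)
64..72  src  (8B, 8-aligned)
72..96  magic  (24B, 8-aligned)
within Descriptor: layer at 16
72 + 16 = 88

88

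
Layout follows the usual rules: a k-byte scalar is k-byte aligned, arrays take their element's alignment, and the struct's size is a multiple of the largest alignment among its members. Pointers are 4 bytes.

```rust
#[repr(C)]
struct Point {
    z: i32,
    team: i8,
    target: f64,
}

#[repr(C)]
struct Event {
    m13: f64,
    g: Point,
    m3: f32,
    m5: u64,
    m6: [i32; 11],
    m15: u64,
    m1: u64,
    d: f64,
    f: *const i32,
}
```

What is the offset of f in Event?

Point: @0: z [4B, align 4] → 4; @4: team [1B, align 1] → 5; +3 pad (align 8); @8: target [8B, align 8] → 16; size 16, align 8
@0: m13 [8B, align 8] → 8
@8: g [16B, align 8] → 24
@24: m3 [4B, align 4] → 28
+4 pad (align 8)
@32: m5 [8B, align 8] → 40
@40: m6 [44B, align 4] → 84
+4 pad (align 8)
@88: m15 [8B, align 8] → 96
@96: m1 [8B, align 8] → 104
@104: d [8B, align 8] → 112
@112: f [4B, align 4] → 116

112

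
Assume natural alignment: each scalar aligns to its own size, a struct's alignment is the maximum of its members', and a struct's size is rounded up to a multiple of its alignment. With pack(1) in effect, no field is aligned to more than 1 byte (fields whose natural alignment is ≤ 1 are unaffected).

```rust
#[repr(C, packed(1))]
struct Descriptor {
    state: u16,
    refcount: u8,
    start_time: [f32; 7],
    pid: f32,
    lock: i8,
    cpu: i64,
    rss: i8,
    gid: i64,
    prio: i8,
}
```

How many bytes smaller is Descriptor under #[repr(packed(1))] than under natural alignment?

18

natural layout:
  state at 0 (size 2, align 2) → ends 2
  refcount at 2 (size 1, align 1) → ends 3
  pad 1 to align 4 for start_time
  start_time at 4 (size 28, align 4) → ends 32
  pid at 32 (size 4, align 4) → ends 36
  lock at 36 (size 1, align 1) → ends 37
  pad 3 to align 8 for cpu
  cpu at 40 (size 8, align 8) → ends 48
  rss at 48 (size 1, align 1) → ends 49
  pad 7 to align 8 for gid
  gid at 56 (size 8, align 8) → ends 64
  prio at 64 (size 1, align 1) → ends 65
  tail pad 7 to reach multiple of 8
  total 72 bytes, alignment 8
packed(1) layout:
  state at 0 (size 2, align 1) → ends 2
  refcount at 2 (size 1, align 1) → ends 3
  start_time at 3 (size 28, align 1) → ends 31
  pid at 31 (size 4, align 1) → ends 35
  lock at 35 (size 1, align 1) → ends 36
  cpu at 36 (size 8, align 1) → ends 44
  rss at 44 (size 1, align 1) → ends 45
  gid at 45 (size 8, align 1) → ends 53
  prio at 53 (size 1, align 1) → ends 54
  total 54 bytes, alignment 1
72 − 54 = 18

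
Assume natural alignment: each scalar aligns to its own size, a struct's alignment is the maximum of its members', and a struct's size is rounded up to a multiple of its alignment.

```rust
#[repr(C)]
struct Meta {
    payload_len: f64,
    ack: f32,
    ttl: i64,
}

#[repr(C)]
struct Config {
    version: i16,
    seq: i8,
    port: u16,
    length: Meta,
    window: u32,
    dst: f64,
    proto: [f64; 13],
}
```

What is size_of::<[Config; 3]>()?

456

Meta: payload_len at 0 (size 8, align 8) → ends 8; ack at 8 (size 4, align 4) → ends 12; pad 4 to align 8 for ttl; ttl at 16 (size 8, align 8) → ends 24; total 24 bytes, alignment 8
version at 0 (size 2, align 2) → ends 2
seq at 2 (size 1, align 1) → ends 3
pad 1 to align 2 for port
port at 4 (size 2, align 2) → ends 6
pad 2 to align 8 for length
length at 8 (size 24, align 8) → ends 32
window at 32 (size 4, align 4) → ends 36
pad 4 to align 8 for dst
dst at 40 (size 8, align 8) → ends 48
proto at 48 (size 104, align 8) → ends 152
total 152 bytes, alignment 8
array of 3: 3 × 152 = 456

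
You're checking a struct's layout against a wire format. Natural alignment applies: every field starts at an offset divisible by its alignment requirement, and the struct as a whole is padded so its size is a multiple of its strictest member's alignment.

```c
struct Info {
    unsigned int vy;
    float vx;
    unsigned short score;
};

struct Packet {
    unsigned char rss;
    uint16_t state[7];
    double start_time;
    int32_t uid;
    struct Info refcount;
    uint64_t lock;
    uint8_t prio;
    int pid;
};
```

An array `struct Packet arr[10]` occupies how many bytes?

Info: vy at 0 (size 4, align 4) → ends 4; vx at 4 (size 4, align 4) → ends 8; score at 8 (size 2, align 2) → ends 10; tail pad 2 to reach multiple of 4; total 12 bytes, alignment 4
rss at 0 (size 1, align 1) → ends 1
pad 1 to align 2 for state
state at 2 (size 14, align 2) → ends 16
start_time at 16 (size 8, align 8) → ends 24
uid at 24 (size 4, align 4) → ends 28
refcount at 28 (size 12, align 4) → ends 40
lock at 40 (size 8, align 8) → ends 48
prio at 48 (size 1, align 1) → ends 49
pad 3 to align 4 for pid
pid at 52 (size 4, align 4) → ends 56
total 56 bytes, alignment 8
array of 10: 10 × 56 = 560

560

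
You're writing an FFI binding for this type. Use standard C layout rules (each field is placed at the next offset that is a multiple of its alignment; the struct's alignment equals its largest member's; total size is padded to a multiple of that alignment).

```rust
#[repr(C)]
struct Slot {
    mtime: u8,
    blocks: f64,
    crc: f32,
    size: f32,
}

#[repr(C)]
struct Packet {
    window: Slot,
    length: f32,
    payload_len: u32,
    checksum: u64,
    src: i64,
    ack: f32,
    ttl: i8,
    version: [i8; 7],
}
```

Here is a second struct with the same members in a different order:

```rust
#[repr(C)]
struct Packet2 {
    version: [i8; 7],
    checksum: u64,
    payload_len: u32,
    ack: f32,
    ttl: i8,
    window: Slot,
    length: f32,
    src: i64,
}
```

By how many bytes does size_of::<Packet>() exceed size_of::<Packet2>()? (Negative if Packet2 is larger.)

Slot: 0..1  mtime  (1B, 1-aligned); 1..8  -- padding (7B); 8..16  blocks  (8B, 8-aligned); 16..20  crc  (4B, 4-aligned); 20..24  size  (4B, 4-aligned); sizeof = 24, alignof = 8
0..24  window  (24B, 8-aligned)
24..28  length  (4B, 4-aligned)
28..32  payload_len  (4B, 4-aligned)
32..40  checksum  (8B, 8-aligned)
40..48  src  (8B, 8-aligned)
48..52  ack  (4B, 4-aligned)
52..53  ttl  (1B, 1-aligned)
53..60  version  (7B, 1-aligned)
60..64  -- tail padding (4B)
sizeof = 64, alignof = 8
— Packet2 —
0..7  version  (7B, 1-aligned)
7..8  -- padding (1B)
8..16  checksum  (8B, 8-aligned)
16..20  payload_len  (4B, 4-aligned)
20..24  ack  (4B, 4-aligned)
24..25  ttl  (1B, 1-aligned)
25..32  -- padding (7B)
32..56  window  (24B, 8-aligned)
56..60  length  (4B, 4-aligned)
60..64  -- padding (4B)
64..72  src  (8B, 8-aligned)
sizeof = 72, alignof = 8
64 − 72 = -8

-8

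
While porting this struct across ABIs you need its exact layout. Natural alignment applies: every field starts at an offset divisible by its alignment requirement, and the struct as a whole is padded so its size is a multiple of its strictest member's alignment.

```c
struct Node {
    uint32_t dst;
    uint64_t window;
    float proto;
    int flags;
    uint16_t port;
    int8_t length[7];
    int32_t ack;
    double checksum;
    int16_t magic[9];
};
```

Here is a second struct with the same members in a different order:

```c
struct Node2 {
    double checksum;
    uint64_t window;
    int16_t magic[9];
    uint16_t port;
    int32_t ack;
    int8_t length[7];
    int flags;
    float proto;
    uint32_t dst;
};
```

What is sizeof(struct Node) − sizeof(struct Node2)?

8

@0: dst [4B, align 4] → 4
+4 pad (align 8)
@8: window [8B, align 8] → 16
@16: proto [4B, align 4] → 20
@20: flags [4B, align 4] → 24
@24: port [2B, align 2] → 26
@26: length [7B, align 1] → 33
+3 pad (align 4)
@36: ack [4B, align 4] → 40
@40: checksum [8B, align 8] → 48
@48: magic [18B, align 2] → 66
+6 tail pad (align 8)
size 72, align 8
— Node2 —
@0: checksum [8B, align 8] → 8
@8: window [8B, align 8] → 16
@16: magic [18B, align 2] → 34
@34: port [2B, align 2] → 36
@36: ack [4B, align 4] → 40
@40: length [7B, align 1] → 47
+1 pad (align 4)
@48: flags [4B, align 4] → 52
@52: proto [4B, align 4] → 56
@56: dst [4B, align 4] → 60
+4 tail pad (align 8)
size 64, align 8
72 − 64 = 8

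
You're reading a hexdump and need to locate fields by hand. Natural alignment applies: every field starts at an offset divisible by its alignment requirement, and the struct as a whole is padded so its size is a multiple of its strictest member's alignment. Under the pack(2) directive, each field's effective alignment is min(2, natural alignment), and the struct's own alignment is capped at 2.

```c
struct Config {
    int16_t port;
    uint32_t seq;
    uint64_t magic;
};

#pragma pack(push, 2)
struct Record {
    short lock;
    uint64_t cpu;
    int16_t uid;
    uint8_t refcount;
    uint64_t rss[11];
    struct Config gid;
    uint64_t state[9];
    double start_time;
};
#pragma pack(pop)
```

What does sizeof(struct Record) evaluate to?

198

Config: 0..2  port  (2B, 2-aligned); 2..4  -- padding (2B); 4..8  seq  (4B, 4-aligned); 8..16  magic  (8B, 8-aligned); sizeof = 16, alignof = 8
0..2  lock  (2B, 2-aligned)
2..10  cpu  (8B, 2-aligned)
10..12  uid  (2B, 2-aligned)
12..13  refcount  (1B, 1-aligned)
13..14  -- padding (1B)
14..102  rss  (88B, 2-aligned)
102..118  gid  (16B, 2-aligned)
118..190  state  (72B, 2-aligned)
190..198  start_time  (8B, 2-aligned)
sizeof = 198, alignof = 2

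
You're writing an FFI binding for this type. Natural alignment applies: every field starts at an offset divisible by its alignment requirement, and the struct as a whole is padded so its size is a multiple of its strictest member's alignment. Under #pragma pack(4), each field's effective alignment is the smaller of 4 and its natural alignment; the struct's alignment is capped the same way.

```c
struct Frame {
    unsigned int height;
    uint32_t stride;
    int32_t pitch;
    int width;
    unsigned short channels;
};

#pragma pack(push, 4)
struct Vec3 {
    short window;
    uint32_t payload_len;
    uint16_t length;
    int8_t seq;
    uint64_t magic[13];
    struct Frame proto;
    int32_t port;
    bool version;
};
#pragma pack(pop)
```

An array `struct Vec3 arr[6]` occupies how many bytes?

864

Frame: 0..4  height  (4B, 4-aligned); 4..8  stride  (4B, 4-aligned); 8..12  pitch  (4B, 4-aligned); 12..16  width  (4B, 4-aligned); 16..18  channels  (2B, 2-aligned); 18..20  -- tail padding (2B); sizeof = 20, alignof = 4
0..2  window  (2B, 2-aligned)
2..4  -- padding (2B)
4..8  payload_len  (4B, 4-aligned)
8..10  length  (2B, 2-aligned)
10..11  seq  (1B, 1-aligned)
11..12  -- padding (1B)
12..116  magic  (104B, 4-aligned)
116..136  proto  (20B, 4-aligned)
136..140  port  (4B, 4-aligned)
140..141  version  (1B, 1-aligned)
141..144  -- tail padding (3B)
sizeof = 144, alignof = 4
array of 6: 6 × 144 = 864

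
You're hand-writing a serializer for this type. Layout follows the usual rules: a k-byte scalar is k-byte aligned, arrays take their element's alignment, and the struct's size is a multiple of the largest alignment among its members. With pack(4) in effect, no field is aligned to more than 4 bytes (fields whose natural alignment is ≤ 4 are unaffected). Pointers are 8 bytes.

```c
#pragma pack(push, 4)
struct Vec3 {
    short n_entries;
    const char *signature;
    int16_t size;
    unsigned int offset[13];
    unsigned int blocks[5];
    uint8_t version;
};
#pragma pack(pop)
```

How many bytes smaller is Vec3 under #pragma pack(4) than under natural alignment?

natural layout:
  0..2  n_entries  (2B, 2-aligned)
  2..8  -- padding (6B)
  8..16  signature  (8B, 8-aligned)
  16..18  size  (2B, 2-aligned)
  18..20  -- padding (2B)
  20..72  offset  (52B, 4-aligned)
  72..92  blocks  (20B, 4-aligned)
  92..93  version  (1B, 1-aligned)
  93..96  -- tail padding (3B)
  sizeof = 96, alignof = 8
packed(4) layout:
  0..2  n_entries  (2B, 2-aligned)
  2..4  -- padding (2B)
  4..12  signature  (8B, 4-aligned)
  12..14  size  (2B, 2-aligned)
  14..16  -- padding (2B)
  16..68  offset  (52B, 4-aligned)
  68..88  blocks  (20B, 4-aligned)
  88..89  version  (1B, 1-aligned)
  89..92  -- tail padding (3B)
  sizeof = 92, alignof = 4
96 − 92 = 4

4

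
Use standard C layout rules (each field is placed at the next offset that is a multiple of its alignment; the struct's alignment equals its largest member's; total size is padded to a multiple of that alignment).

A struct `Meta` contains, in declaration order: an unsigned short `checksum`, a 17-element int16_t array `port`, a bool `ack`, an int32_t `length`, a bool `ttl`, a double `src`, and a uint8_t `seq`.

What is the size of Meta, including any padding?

0..2  checksum  (2B, 2-aligned)
2..36  port  (34B, 2-aligned)
36..37  ack  (1B, 1-aligned)
37..40  -- padding (3B)
40..44  length  (4B, 4-aligned)
44..45  ttl  (1B, 1-aligned)
45..48  -- padding (3B)
48..56  src  (8B, 8-aligned)
56..57  seq  (1B, 1-aligned)
57..64  -- tail padding (7B)
sizeof = 64, alignof = 8

64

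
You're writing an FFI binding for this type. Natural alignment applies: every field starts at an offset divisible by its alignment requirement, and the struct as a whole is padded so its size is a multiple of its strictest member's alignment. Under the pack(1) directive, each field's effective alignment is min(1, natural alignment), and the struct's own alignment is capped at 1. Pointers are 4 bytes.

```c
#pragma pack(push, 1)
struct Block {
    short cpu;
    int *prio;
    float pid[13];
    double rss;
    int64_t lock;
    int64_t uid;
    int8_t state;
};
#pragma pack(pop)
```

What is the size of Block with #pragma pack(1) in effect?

0..2  cpu  (2B, 1-aligned)
2..6  prio  (4B, 1-aligned)
6..58  pid  (52B, 1-aligned)
58..66  rss  (8B, 1-aligned)
66..74  lock  (8B, 1-aligned)
74..82  uid  (8B, 1-aligned)
82..83  state  (1B, 1-aligned)
sizeof = 83, alignof = 1

83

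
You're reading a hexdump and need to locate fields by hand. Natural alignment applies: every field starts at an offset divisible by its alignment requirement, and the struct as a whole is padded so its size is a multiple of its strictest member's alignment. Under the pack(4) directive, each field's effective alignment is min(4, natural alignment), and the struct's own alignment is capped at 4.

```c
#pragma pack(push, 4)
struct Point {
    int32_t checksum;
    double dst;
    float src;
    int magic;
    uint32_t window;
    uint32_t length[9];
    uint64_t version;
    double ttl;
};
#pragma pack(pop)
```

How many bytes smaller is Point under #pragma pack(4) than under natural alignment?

4

natural layout:
  @0: checksum [4B, align 4] → 4
  +4 pad (align 8)
  @8: dst [8B, align 8] → 16
  @16: src [4B, align 4] → 20
  @20: magic [4B, align 4] → 24
  @24: window [4B, align 4] → 28
  @28: length [36B, align 4] → 64
  @64: version [8B, align 8] → 72
  @72: ttl [8B, align 8] → 80
  size 80, align 8
packed(4) layout:
  @0: checksum [4B, align 4] → 4
  @4: dst [8B, align 4] → 12
  @12: src [4B, align 4] → 16
  @16: magic [4B, align 4] → 20
  @20: window [4B, align 4] → 24
  @24: length [36B, align 4] → 60
  @60: version [8B, align 4] → 68
  @68: ttl [8B, align 4] → 76
  size 76, align 4
80 − 76 = 4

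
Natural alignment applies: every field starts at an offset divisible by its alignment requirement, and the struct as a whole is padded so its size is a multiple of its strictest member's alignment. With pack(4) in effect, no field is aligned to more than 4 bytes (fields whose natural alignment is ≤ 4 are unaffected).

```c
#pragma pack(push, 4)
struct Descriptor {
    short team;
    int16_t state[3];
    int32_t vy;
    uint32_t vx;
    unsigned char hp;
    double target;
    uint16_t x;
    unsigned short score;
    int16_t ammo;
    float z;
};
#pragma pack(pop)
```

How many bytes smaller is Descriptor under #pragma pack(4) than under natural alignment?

8

natural layout:
  @0: team [2B, align 2] → 2
  @2: state [6B, align 2] → 8
  @8: vy [4B, align 4] → 12
  @12: vx [4B, align 4] → 16
  @16: hp [1B, align 1] → 17
  +7 pad (align 8)
  @24: target [8B, align 8] → 32
  @32: x [2B, align 2] → 34
  @34: score [2B, align 2] → 36
  @36: ammo [2B, align 2] → 38
  +2 pad (align 4)
  @40: z [4B, align 4] → 44
  +4 tail pad (align 8)
  size 48, align 8
packed(4) layout:
  @0: team [2B, align 2] → 2
  @2: state [6B, align 2] → 8
  @8: vy [4B, align 4] → 12
  @12: vx [4B, align 4] → 16
  @16: hp [1B, align 1] → 17
  +3 pad (align 4)
  @20: target [8B, align 4] → 28
  @28: x [2B, align 2] → 30
  @30: score [2B, align 2] → 32
  @32: ammo [2B, align 2] → 34
  +2 pad (align 4)
  @36: z [4B, align 4] → 40
  size 40, align 4
48 − 40 = 8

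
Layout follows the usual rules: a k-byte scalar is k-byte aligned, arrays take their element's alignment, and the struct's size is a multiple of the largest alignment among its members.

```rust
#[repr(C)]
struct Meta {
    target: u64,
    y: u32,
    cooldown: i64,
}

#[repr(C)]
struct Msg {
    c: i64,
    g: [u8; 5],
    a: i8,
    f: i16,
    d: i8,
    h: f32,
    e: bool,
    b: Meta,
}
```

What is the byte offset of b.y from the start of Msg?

40

Meta: target at 0 (size 8, align 8) → ends 8; y at 8 (size 4, align 4) → ends 12; pad 4 to align 8 for cooldown; cooldown at 16 (size 8, align 8) → ends 24; total 24 bytes, alignment 8
c at 0 (size 8, align 8) → ends 8
g at 8 (size 5, align 1) → ends 13
a at 13 (size 1, align 1) → ends 14
f at 14 (size 2, align 2) → ends 16
d at 16 (size 1, align 1) → ends 17
pad 3 to align 4 for h
h at 20 (size 4, align 4) → ends 24
e at 24 (size 1, align 1) → ends 25
pad 7 to align 8 for b
b at 32 (size 24, align 8) → ends 56
within Meta: y at 8
32 + 8 = 40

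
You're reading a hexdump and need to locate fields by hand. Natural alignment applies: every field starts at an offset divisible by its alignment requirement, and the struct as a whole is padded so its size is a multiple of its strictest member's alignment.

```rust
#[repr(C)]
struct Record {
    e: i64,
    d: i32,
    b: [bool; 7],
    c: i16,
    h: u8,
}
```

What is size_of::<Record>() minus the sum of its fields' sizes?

e at 0 (size 8, align 8) → ends 8
d at 8 (size 4, align 4) → ends 12
b at 12 (size 7, align 1) → ends 19
pad 1 to align 2 for c
c at 20 (size 2, align 2) → ends 22
h at 22 (size 1, align 1) → ends 23
tail pad 1 to reach multiple of 8
total 24 bytes, alignment 8
data bytes 22, size 24 → padding 2

2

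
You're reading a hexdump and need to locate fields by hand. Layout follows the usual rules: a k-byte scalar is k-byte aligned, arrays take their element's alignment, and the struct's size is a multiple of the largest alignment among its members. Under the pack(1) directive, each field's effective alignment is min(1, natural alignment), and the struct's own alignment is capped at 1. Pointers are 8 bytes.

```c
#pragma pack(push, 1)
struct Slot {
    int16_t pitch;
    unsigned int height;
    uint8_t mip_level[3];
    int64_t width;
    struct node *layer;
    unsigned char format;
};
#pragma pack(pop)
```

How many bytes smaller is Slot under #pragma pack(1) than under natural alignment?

natural layout:
  0..2  pitch  (2B, 2-aligned)
  2..4  -- padding (2B)
  4..8  height  (4B, 4-aligned)
  8..11  mip_level  (3B, 1-aligned)
  11..16  -- padding (5B)
  16..24  width  (8B, 8-aligned)
  24..32  layer  (8B, 8-aligned)
  32..33  format  (1B, 1-aligned)
  33..40  -- tail padding (7B)
  sizeof = 40, alignof = 8
packed(1) layout:
  0..2  pitch  (2B, 1-aligned)
  2..6  height  (4B, 1-aligned)
  6..9  mip_level  (3B, 1-aligned)
  9..17  width  (8B, 1-aligned)
  17..25  layer  (8B, 1-aligned)
  25..26  format  (1B, 1-aligned)
  sizeof = 26, alignof = 1
40 − 26 = 14

14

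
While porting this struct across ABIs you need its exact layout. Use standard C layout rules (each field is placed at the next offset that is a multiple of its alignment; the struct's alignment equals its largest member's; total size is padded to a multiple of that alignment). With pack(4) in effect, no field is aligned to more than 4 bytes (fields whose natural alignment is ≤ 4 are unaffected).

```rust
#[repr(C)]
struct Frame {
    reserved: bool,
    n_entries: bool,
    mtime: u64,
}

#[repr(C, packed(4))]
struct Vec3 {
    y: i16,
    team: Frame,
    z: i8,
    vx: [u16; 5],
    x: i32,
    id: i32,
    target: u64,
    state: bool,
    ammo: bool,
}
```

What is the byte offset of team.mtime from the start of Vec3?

12

Frame: @0: reserved [1B, align 1] → 1; @1: n_entries [1B, align 1] → 2; +6 pad (align 8); @8: mtime [8B, align 8] → 16; size 16, align 8
@0: y [2B, align 2] → 2
+2 pad (align 4)
@4: team [16B, align 4] → 20
within Frame: mtime at 8
4 + 8 = 12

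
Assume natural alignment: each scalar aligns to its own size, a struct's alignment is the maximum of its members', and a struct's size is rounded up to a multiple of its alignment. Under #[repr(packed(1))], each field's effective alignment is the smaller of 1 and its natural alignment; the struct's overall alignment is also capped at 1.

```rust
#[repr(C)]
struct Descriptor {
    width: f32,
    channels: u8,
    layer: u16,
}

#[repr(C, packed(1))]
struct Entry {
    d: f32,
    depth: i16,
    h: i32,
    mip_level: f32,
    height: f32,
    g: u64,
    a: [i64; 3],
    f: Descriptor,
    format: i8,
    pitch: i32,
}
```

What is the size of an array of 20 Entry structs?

Descriptor: @0: width [4B, align 4] → 4; @4: channels [1B, align 1] → 5; +1 pad (align 2); @6: layer [2B, align 2] → 8; size 8, align 4
@0: d [4B, align 1] → 4
@4: depth [2B, align 1] → 6
@6: h [4B, align 1] → 10
@10: mip_level [4B, align 1] → 14
@14: height [4B, align 1] → 18
@18: g [8B, align 1] → 26
@26: a [24B, align 1] → 50
@50: f [8B, align 1] → 58
@58: format [1B, align 1] → 59
@59: pitch [4B, align 1] → 63
size 63, align 1
array of 20: 20 × 63 = 1260

1260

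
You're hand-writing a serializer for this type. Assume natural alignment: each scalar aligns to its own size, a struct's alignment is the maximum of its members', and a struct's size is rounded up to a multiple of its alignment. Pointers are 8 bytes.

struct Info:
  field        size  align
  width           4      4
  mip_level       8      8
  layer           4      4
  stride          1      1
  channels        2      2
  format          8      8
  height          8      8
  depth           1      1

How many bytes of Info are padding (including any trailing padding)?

12

@0: width [4B, align 4] → 4
+4 pad (align 8)
@8: mip_level [8B, align 8] → 16
@16: layer [4B, align 4] → 20
@20: stride [1B, align 1] → 21
+1 pad (align 2)
@22: channels [2B, align 2] → 24
@24: format [8B, align 8] → 32
@32: height [8B, align 8] → 40
@40: depth [1B, align 1] → 41
+7 tail pad (align 8)
size 48, align 8
data bytes 36, size 48 → padding 12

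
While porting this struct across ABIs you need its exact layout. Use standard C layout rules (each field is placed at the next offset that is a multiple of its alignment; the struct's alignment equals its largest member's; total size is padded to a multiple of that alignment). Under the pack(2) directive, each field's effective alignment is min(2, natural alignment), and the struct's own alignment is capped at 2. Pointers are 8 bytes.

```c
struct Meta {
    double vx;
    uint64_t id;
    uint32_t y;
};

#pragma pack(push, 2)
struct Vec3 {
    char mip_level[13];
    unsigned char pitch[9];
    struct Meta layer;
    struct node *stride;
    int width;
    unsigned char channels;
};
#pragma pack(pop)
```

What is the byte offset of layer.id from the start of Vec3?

30

Meta: vx at 0 (size 8, align 8) → ends 8; id at 8 (size 8, align 8) → ends 16; y at 16 (size 4, align 4) → ends 20; tail pad 4 to reach multiple of 8; total 24 bytes, alignment 8
mip_level at 0 (size 13, align 1) → ends 13
pitch at 13 (size 9, align 1) → ends 22
layer at 22 (size 24, align 2) → ends 46
within Meta: id at 8
22 + 8 = 30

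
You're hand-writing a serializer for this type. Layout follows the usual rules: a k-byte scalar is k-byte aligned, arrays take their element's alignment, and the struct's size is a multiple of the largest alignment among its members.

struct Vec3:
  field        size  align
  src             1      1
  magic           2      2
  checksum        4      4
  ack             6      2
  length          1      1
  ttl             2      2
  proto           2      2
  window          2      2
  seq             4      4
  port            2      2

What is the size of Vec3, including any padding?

32 bytes

0..1  src  (1B, 1-aligned)
1..2  -- padding (1B)
2..4  magic  (2B, 2-aligned)
4..8  checksum  (4B, 4-aligned)
8..14  ack  (6B, 2-aligned)
14..15  length  (1B, 1-aligned)
15..16  -- padding (1B)
16..18  ttl  (2B, 2-aligned)
18..20  proto  (2B, 2-aligned)
20..22  window  (2B, 2-aligned)
22..24  -- padding (2B)
24..28  seq  (4B, 4-aligned)
28..30  port  (2B, 2-aligned)
30..32  -- tail padding (2B)
sizeof = 32, alignof = 4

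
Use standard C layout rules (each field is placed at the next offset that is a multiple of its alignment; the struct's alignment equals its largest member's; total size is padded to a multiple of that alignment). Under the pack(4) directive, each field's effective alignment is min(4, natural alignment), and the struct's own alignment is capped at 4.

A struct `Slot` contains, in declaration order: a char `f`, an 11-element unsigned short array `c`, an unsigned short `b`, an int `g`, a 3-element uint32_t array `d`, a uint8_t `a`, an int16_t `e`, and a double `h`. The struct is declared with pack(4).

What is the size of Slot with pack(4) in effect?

f at 0 (size 1, align 1) → ends 1
pad 1 to align 2 for c
c at 2 (size 22, align 2) → ends 24
b at 24 (size 2, align 2) → ends 26
pad 2 to align 4 for g
g at 28 (size 4, align 4) → ends 32
d at 32 (size 12, align 4) → ends 44
a at 44 (size 1, align 1) → ends 45
pad 1 to align 2 for e
e at 46 (size 2, align 2) → ends 48
h at 48 (size 8, align 4) → ends 56
total 56 bytes, alignment 4

56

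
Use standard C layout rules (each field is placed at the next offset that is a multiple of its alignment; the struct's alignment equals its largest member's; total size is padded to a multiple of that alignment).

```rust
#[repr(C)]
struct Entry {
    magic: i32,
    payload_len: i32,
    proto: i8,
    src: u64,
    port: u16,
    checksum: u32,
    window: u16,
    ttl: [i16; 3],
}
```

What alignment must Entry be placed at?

member alignments: magic=4, payload_len=4, proto=1, src=8, port=2, checksum=4, window=2, ttl=2
max = 8

8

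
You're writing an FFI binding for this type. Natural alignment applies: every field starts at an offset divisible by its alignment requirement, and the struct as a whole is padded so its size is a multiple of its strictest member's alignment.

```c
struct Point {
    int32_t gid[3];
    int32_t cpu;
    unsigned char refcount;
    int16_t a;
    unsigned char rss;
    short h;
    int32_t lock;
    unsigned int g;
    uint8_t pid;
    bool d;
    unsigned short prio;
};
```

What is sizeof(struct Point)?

36

0..12  gid  (12B, 4-aligned)
12..16  cpu  (4B, 4-aligned)
16..17  refcount  (1B, 1-aligned)
17..18  -- padding (1B)
18..20  a  (2B, 2-aligned)
20..21  rss  (1B, 1-aligned)
21..22  -- padding (1B)
22..24  h  (2B, 2-aligned)
24..28  lock  (4B, 4-aligned)
28..32  g  (4B, 4-aligned)
32..33  pid  (1B, 1-aligned)
33..34  d  (1B, 1-aligned)
34..36  prio  (2B, 2-aligned)
sizeof = 36, alignof = 4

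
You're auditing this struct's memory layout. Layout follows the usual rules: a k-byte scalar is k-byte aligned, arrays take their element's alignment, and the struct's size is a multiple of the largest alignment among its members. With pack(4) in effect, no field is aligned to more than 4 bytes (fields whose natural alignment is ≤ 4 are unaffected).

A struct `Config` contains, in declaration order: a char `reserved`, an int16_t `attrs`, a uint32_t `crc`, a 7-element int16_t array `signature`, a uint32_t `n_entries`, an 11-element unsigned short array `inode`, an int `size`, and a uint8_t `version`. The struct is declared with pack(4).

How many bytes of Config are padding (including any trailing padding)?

@0: reserved [1B, align 1] → 1
+1 pad (align 2)
@2: attrs [2B, align 2] → 4
@4: crc [4B, align 4] → 8
@8: signature [14B, align 2] → 22
+2 pad (align 4)
@24: n_entries [4B, align 4] → 28
@28: inode [22B, align 2] → 50
+2 pad (align 4)
@52: size [4B, align 4] → 56
@56: version [1B, align 1] → 57
+3 tail pad (align 4)
size 60, align 4
data bytes 52, size 60 → padding 8

8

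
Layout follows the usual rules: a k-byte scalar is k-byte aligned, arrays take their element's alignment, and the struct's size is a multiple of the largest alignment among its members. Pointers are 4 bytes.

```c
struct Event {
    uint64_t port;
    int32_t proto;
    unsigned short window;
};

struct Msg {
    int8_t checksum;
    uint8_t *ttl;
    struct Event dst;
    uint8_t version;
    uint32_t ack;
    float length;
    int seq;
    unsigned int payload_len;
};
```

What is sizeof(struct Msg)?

Event: port at 0 (size 8, align 8) → ends 8; proto at 8 (size 4, align 4) → ends 12; window at 12 (size 2, align 2) → ends 14; tail pad 2 to reach multiple of 8; total 16 bytes, alignment 8
checksum at 0 (size 1, align 1) → ends 1
pad 3 to align 4 for ttl
ttl at 4 (size 4, align 4) → ends 8
dst at 8 (size 16, align 8) → ends 24
version at 24 (size 1, align 1) → ends 25
pad 3 to align 4 for ack
ack at 28 (size 4, align 4) → ends 32
length at 32 (size 4, align 4) → ends 36
seq at 36 (size 4, align 4) → ends 40
payload_len at 40 (size 4, align 4) → ends 44
tail pad 4 to reach multiple of 8
total 48 bytes, alignment 8

48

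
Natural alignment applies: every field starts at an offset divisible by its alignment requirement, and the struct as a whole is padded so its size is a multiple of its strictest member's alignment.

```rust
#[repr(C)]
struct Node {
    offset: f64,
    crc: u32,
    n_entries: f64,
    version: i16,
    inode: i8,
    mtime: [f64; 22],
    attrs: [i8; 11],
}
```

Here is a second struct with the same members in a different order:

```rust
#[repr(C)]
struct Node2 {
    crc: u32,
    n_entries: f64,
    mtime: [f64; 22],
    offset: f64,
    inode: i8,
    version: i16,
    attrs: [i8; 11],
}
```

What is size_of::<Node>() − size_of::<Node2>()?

8

@0: offset [8B, align 8] → 8
@8: crc [4B, align 4] → 12
+4 pad (align 8)
@16: n_entries [8B, align 8] → 24
@24: version [2B, align 2] → 26
@26: inode [1B, align 1] → 27
+5 pad (align 8)
@32: mtime [176B, align 8] → 208
@208: attrs [11B, align 1] → 219
+5 tail pad (align 8)
size 224, align 8
— Node2 —
@0: crc [4B, align 4] → 4
+4 pad (align 8)
@8: n_entries [8B, align 8] → 16
@16: mtime [176B, align 8] → 192
@192: offset [8B, align 8] → 200
@200: inode [1B, align 1] → 201
+1 pad (align 2)
@202: version [2B, align 2] → 204
@204: attrs [11B, align 1] → 215
+1 tail pad (align 8)
size 216, align 8
224 − 216 = 8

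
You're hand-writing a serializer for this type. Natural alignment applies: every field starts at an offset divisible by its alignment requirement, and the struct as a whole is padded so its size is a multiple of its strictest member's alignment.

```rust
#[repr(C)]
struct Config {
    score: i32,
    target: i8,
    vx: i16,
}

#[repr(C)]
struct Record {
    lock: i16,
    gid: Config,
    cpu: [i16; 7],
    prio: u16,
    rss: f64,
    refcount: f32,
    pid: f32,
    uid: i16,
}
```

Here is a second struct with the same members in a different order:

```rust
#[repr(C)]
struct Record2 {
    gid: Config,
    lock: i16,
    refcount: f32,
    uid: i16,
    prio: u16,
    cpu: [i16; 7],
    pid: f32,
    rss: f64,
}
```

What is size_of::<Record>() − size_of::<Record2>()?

Config: 0..4  score  (4B, 4-aligned); 4..5  target  (1B, 1-aligned); 5..6  -- padding (1B); 6..8  vx  (2B, 2-aligned); sizeof = 8, alignof = 4
0..2  lock  (2B, 2-aligned)
2..4  -- padding (2B)
4..12  gid  (8B, 4-aligned)
12..26  cpu  (14B, 2-aligned)
26..28  prio  (2B, 2-aligned)
28..32  -- padding (4B)
32..40  rss  (8B, 8-aligned)
40..44  refcount  (4B, 4-aligned)
44..48  pid  (4B, 4-aligned)
48..50  uid  (2B, 2-aligned)
50..56  -- tail padding (6B)
sizeof = 56, alignof = 8
— Record2 —
0..8  gid  (8B, 4-aligned)
8..10  lock  (2B, 2-aligned)
10..12  -- padding (2B)
12..16  refcount  (4B, 4-aligned)
16..18  uid  (2B, 2-aligned)
18..20  prio  (2B, 2-aligned)
20..34  cpu  (14B, 2-aligned)
34..36  -- padding (2B)
36..40  pid  (4B, 4-aligned)
40..48  rss  (8B, 8-aligned)
sizeof = 48, alignof = 8
56 − 48 = 8

8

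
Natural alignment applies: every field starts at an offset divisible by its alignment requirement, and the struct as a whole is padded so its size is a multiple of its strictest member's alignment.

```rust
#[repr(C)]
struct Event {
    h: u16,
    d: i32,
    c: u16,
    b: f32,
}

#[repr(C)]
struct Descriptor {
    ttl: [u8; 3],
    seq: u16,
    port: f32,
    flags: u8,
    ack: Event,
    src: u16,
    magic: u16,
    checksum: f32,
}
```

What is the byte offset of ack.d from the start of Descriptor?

20

Event: 0..2  h  (2B, 2-aligned); 2..4  -- padding (2B); 4..8  d  (4B, 4-aligned); 8..10  c  (2B, 2-aligned); 10..12  -- padding (2B); 12..16  b  (4B, 4-aligned); sizeof = 16, alignof = 4
0..3  ttl  (3B, 1-aligned)
3..4  -- padding (1B)
4..6  seq  (2B, 2-aligned)
6..8  -- padding (2B)
8..12  port  (4B, 4-aligned)
12..13  flags  (1B, 1-aligned)
13..16  -- padding (3B)
16..32  ack  (16B, 4-aligned)
within Event: d at 4
16 + 4 = 20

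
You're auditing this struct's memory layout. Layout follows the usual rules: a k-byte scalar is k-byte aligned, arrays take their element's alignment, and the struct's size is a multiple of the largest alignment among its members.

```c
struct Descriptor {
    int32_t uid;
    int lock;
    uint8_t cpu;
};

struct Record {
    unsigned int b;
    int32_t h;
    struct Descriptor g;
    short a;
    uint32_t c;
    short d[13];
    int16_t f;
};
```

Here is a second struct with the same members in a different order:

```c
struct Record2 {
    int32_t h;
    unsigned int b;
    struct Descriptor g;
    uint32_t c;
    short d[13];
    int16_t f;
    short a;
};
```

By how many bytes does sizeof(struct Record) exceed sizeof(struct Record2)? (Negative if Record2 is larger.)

Descriptor: @0: uid [4B, align 4] → 4; @4: lock [4B, align 4] → 8; @8: cpu [1B, align 1] → 9; +3 tail pad (align 4); size 12, align 4
@0: b [4B, align 4] → 4
@4: h [4B, align 4] → 8
@8: g [12B, align 4] → 20
@20: a [2B, align 2] → 22
+2 pad (align 4)
@24: c [4B, align 4] → 28
@28: d [26B, align 2] → 54
@54: f [2B, align 2] → 56
size 56, align 4
— Record2 —
@0: h [4B, align 4] → 4
@4: b [4B, align 4] → 8
@8: g [12B, align 4] → 20
@20: c [4B, align 4] → 24
@24: d [26B, align 2] → 50
@50: f [2B, align 2] → 52
@52: a [2B, align 2] → 54
+2 tail pad (align 4)
size 56, align 4
56 − 56 = 0

0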